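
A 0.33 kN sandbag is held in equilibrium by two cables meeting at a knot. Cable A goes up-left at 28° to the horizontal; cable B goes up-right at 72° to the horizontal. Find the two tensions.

ΣF_x = 0: −T_A·cos28° + T_B·cos72° = 0 → T_B = 2.85728·T_A.
ΣF_y = 0: T_A·sin28° + T_B·sin72° = 0.33.
Substitute: T_A·(0.469472 + 2.85728·0.951057) = 0.33 → T_A = 0.103549 ≈ 0.1035 kN.
Then T_B = 2.85728 × 0.103549 = 0.2959 kN.

T_A = 0.1035 kN, T_B = 0.2959 kN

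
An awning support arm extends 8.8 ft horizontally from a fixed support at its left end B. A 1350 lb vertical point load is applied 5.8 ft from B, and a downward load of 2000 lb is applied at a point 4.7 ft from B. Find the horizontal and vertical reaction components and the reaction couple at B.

ΣF_x = 0: B_x = 0.
ΣF_y = 0: B_y − 1350 − 2000 = 0 → B_y = 3350 lb.
ΣM about B: M_B − 1350·5.8 − 2000·4.7 = 0 → M_B = 17230 lb·ft.

B_x = 0, B_y = 3350 lb, M_B = 17230 lb·ft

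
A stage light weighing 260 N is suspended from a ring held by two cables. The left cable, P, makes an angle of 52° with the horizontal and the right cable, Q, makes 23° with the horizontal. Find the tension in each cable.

ΣF_x = 0: −T_P·cos52° + T_Q·cos23° = 0 → T_Q = 0.66883·T_P.
ΣF_y = 0: T_P·sin52° + T_Q·sin23° = 260.
Substitute: T_P·(0.788011 + 0.66883·0.390731) = 260 → T_P = 247.774 ≈ 247.8 N.
Then T_Q = 0.66883 × 247.774 = 165.7 N.

T_P = 247.8 N, T_Q = 165.7 N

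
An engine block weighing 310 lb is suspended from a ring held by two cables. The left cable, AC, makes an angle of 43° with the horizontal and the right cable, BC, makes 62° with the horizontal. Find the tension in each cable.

T_AC = 150.7 lb, T_BC = 234.7 lb

ΣF_x = 0: −T_AC·cos43° + T_BC·cos62° = 0 → T_BC = 1.55782·T_AC.
ΣF_y = 0: T_AC·sin43° + T_BC·sin62° = 310.
Substitute: T_AC·(0.681998 + 1.55782·0.882948) = 310 → T_AC = 150.67 ≈ 150.7 lb.
Then T_BC = 1.55782 × 150.67 = 234.7 lb.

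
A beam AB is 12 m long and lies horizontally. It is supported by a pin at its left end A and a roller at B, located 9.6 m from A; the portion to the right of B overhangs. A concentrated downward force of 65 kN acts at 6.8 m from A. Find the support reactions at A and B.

ΣM about A: B_y·9.6 − 65·6.8 = 0 → B_y = 442/9.6 = 46.0417 ≈ 46.04 kN.
ΣF_y = 0: A_y + 46.0417 − 65 = 0 → A_y = 18.96 kN.
ΣF_x = 0: no horizontal applied forces, so A_x = 0.

A_x = 0, A_y = 18.96 kN, B_y = 46.04 kN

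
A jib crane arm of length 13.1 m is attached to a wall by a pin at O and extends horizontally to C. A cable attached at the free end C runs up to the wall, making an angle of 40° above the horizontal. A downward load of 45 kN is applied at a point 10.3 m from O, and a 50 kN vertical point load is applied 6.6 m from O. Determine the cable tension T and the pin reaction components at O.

ΣM about O: T·sin40°·13.1 − 45·10.3 − 50·6.6 = 0 → T = 793.5/(13.1·0.642788) = 94.2341 ≈ 94.23 kN.
ΣF_x = 0: O_x − T·cos40° = 0 → O_x = 94.2341 × 0.766044 = 72.19 kN.
ΣF_y = 0: O_y + T·sin40° − 45 − 50 = 0 → O_y = 95 − 94.2341 × 0.642788 = 34.43 kN.

T = 94.23 kN, O_x = 72.19 kN, O_y = 34.43 kN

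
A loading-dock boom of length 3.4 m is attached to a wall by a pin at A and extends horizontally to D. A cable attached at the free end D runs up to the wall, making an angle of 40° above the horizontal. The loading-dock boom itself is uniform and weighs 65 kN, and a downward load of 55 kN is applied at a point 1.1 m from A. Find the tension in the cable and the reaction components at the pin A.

ΣM about A: T·sin40°·3.4 − 65·1.7 − 55·1.1 = 0 → T = 171/(3.4·0.642788) = 78.2437 ≈ 78.24 kN.
ΣF_x = 0: A_x − T·cos40° = 0 → A_x = 78.2437 × 0.766044 = 59.94 kN.
ΣF_y = 0: A_y + T·sin40° − 65 − 55 = 0 → A_y = 120 − 78.2437 × 0.642788 = 69.71 kN.

T = 78.24 kN, A_x = 59.94 kN, A_y = 69.71 kN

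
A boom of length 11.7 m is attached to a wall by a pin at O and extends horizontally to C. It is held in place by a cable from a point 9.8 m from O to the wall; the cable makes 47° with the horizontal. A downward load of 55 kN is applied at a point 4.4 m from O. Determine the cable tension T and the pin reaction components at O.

T = 33.76 kN, O_x = 23.03 kN, O_y = 30.31 kN

ΣM about O: T·sin47°·9.8 − 55·4.4 = 0 → T = 242/(9.8·0.731354) = 33.7646 ≈ 33.76 kN.
ΣF_x = 0: O_x − T·cos47° = 0 → O_x = 33.7646 × 0.681998 = 23.03 kN.
ΣF_y = 0: O_y + T·sin47° − 55 = 0 → O_y = 55 − 33.7646 × 0.731354 = 30.31 kN.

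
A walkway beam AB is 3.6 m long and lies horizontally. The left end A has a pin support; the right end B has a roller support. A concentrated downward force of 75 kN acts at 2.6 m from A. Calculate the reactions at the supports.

A_x = 0, A_y = 20.83 kN, B_y = 54.17 kN

ΣM about A: B_y·3.6 − 75·2.6 = 0 → B_y = 195/3.6 = 54.1667 ≈ 54.17 kN.
ΣF_y = 0: A_y + 54.1667 − 75 = 0 → A_y = 20.83 kN.
ΣF_x = 0: no horizontal applied forces, so A_x = 0.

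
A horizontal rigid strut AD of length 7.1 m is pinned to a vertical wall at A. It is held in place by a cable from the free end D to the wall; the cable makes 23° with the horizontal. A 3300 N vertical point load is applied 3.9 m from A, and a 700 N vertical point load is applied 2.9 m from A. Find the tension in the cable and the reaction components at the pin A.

T = 5371 N, A_x = 4944 N, A_y = 1901 N

ΣM about A: T·sin23°·7.1 − 3300·3.9 − 700·2.9 = 0 → T = 14900/(7.1·0.390731) = 5370.94 ≈ 5371 N.
ΣF_x = 0: A_x − T·cos23° = 0 → A_x = 5370.94 × 0.920505 = 4944 N.
ΣF_y = 0: A_y + T·sin23° − 3300 − 700 = 0 → A_y = 4000 − 5370.94 × 0.390731 = 1901 N.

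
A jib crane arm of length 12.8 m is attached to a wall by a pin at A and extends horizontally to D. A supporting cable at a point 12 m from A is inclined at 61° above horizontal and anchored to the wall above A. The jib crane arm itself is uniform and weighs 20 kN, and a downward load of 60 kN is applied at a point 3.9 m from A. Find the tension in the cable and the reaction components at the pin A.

ΣM about A: T·sin61°·12 − 20·6.4 − 60·3.9 = 0 → T = 362/(12·0.87462) = 34.4912 ≈ 34.49 kN.
ΣF_x = 0: A_x − T·cos61° = 0 → A_x = 34.4912 × 0.48481 = 16.72 kN.
ΣF_y = 0: A_y + T·sin61° − 20 − 60 = 0 → A_y = 80 − 34.4912 × 0.87462 = 49.83 kN.

T = 34.49 kN, A_x = 16.72 kN, A_y = 49.83 kN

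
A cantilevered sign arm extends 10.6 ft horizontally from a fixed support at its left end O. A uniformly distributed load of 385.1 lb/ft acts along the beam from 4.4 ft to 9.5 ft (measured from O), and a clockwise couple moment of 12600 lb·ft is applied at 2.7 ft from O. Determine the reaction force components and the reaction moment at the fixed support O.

O_x = 0, O_y = 1964 lb, M_O = 26250 lb·ft

Resultant of the distributed load: 385.1 × 5.1 = 1964.01 lb at 6.95 ft from O.
ΣF_x = 0: O_x = 0.
ΣF_y = 0: O_y − 385.1·5.1 = 0 → O_y = 1964 lb.
ΣM about O: M_O − (385.1·5.1)·6.95 − 12600 = 0 → M_O = 26250 lb·ft.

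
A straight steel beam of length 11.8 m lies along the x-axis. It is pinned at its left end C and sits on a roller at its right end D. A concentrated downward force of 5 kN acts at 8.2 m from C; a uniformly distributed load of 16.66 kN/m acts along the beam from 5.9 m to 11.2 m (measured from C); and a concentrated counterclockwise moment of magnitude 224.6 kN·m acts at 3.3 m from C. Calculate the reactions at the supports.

Resultant of the distributed load: 16.66 × 5.3 = 88.298 kN at 8.55 m from C.
Moments about C: D_y·11.8 − 5·8.2 − (16.66·5.3)·8.55 + 224.6 = 0 → D_y = 571.3479/11.8 = 48.4193 ≈ 48.42 kN.
ΣF_y = 0: C_y + 48.4193 − 5 − 16.66·5.3 = 0 → C_y = 44.88 kN.
ΣF_x = 0: no horizontal applied forces, so C_x = 0.

C_x = 0, C_y = 44.88 kN, D_y = 48.42 kN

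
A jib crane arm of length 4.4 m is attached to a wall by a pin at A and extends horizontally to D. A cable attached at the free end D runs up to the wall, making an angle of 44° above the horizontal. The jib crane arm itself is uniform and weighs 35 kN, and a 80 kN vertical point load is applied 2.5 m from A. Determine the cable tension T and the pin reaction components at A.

T = 90.63 kN, A_x = 65.19 kN, A_y = 52.05 kN

ΣM about A: T·sin44°·4.4 − 35·2.2 − 80·2.5 = 0 → T = 277/(4.4·0.694658) = 90.6267 ≈ 90.63 kN.
ΣF_x = 0: A_x − T·cos44° = 0 → A_x = 90.6267 × 0.71934 = 65.19 kN.
ΣF_y = 0: A_y + T·sin44° − 35 − 80 = 0 → A_y = 115 − 90.6267 × 0.694658 = 52.05 kN.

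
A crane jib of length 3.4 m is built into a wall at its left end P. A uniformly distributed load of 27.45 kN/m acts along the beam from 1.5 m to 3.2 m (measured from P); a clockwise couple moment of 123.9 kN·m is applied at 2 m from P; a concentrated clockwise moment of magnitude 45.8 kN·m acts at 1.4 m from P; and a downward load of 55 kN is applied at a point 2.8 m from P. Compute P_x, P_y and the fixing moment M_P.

Resultant of the distributed load: 27.45 × 1.7 = 46.665 kN at 2.35 m from P.
ΣF_x = 0: P_x = 0.
ΣF_y = 0: P_y − 27.45·1.7 − 55 = 0 → P_y = 101.7 kN.
ΣM about P: M_P − (27.45·1.7)·2.35 − 123.9 − 45.8 − 55·2.8 = 0 → M_P = 433.4 kN·m.

P_x = 0, P_y = 101.7 kN, M_P = 433.4 kN·m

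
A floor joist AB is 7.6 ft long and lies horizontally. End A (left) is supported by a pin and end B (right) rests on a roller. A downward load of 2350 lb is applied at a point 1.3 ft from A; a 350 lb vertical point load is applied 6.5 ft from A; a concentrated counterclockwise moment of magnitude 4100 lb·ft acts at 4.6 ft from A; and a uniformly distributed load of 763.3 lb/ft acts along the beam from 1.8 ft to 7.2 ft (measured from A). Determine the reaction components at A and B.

A_x = 0, A_y = 4219 lb, B_y = 2602 lb

Resultant of the distributed load: 763.3 × 5.4 = 4121.82 lb at 4.5 ft from A.
Moments about A: B_y·7.6 − 2350·1.3 − 350·6.5 + 4100 − (763.3·5.4)·4.5 = 0 → B_y = 19778.19/7.6 = 2602.39 ≈ 2602 lb.
ΣF_y = 0: A_y + 2602.39 − 2350 − 350 − 763.3·5.4 = 0 → A_y = 4219 lb.
ΣF_x = 0: no horizontal applied forces, so A_x = 0.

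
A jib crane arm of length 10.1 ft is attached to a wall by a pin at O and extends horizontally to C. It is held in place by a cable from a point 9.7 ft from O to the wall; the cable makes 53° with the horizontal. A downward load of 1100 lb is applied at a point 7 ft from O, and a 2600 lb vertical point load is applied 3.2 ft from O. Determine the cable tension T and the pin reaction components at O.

T = 2068 lb, O_x = 1245 lb, O_y = 2048 lb

ΣM about O: T·sin53°·9.7 − 1100·7 − 2600·3.2 = 0 → T = 16020/(9.7·0.798636) = 2067.96 ≈ 2068 lb.
ΣF_x = 0: O_x − T·cos53° = 0 → O_x = 2067.96 × 0.601815 = 1245 lb.
ΣF_y = 0: O_y + T·sin53° − 1100 − 2600 = 0 → O_y = 3700 − 2067.96 × 0.798636 = 2048 lb.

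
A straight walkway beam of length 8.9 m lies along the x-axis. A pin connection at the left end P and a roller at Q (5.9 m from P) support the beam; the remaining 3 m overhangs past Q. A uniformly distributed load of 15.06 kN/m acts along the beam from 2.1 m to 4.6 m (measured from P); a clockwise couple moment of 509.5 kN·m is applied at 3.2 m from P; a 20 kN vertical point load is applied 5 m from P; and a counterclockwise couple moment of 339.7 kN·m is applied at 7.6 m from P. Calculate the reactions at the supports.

Resultant of the distributed load: 15.06 × 2.5 = 37.65 kN at 3.35 m from P.
ΣM about P: Q_y·5.9 − (15.06·2.5)·3.35 − 509.5 − 20·5 + 339.7 = 0 → Q_y = 395.9275/5.9 = 67.1064 ≈ 67.11 kN.
ΣF_y = 0: P_y + 67.1064 − 15.06·2.5 − 20 = 0 → P_y = -9.456 kN.
ΣF_x = 0: no horizontal applied forces, so P_x = 0.

P_x = 0, P_y = -9.456 kN, Q_y = 67.11 kN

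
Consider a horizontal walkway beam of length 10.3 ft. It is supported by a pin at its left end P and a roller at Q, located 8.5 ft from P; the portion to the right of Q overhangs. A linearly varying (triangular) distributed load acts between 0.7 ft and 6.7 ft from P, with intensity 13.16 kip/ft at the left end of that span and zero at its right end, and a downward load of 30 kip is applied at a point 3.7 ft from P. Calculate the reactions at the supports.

P_x = 0, P_y = 43.88 kip, Q_y = 25.60 kip

Resultant of the triangular load: ½ × 13.16 × 6 = 39.48 kip, acting at 2.7 ft from P (one-third of the span from the peak).
ΣM about P: Q_y·8.5 − (½·13.16·6)·2.7 − 30·3.7 = 0 → Q_y = 217.596/8.5 = 25.5995 ≈ 25.60 kip.
ΣF_y = 0: P_y + 25.5995 − ½·13.16·6 − 30 = 0 → P_y = 43.88 kip.
ΣF_x = 0: no horizontal applied forces, so P_x = 0.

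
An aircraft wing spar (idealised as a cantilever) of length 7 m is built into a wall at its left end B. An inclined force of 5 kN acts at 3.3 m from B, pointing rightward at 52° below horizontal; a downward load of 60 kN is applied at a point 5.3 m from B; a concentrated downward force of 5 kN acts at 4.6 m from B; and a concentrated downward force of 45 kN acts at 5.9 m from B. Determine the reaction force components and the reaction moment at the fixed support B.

B_x = -3.078 kN, B_y = 113.9 kN, M_B = 619.5 kN·m

ΣF_x = 0: B_x + 5·cos52° = 0 → B_x = -3.078 kN.
ΣF_y = 0: B_y − 5·sin52° − 60 − 5 − 45 = 0 → B_y = 113.9 kN.
ΣM about B: M_B − 5·sin52°·3.3 − 60·5.3 − 5·4.6 − 45·5.9 = 0 → M_B = 619.5 kN·m.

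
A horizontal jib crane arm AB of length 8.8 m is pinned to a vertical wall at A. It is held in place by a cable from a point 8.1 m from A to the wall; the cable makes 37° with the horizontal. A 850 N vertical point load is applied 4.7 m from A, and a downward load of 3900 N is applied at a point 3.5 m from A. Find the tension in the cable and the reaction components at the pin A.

ΣM about A: T·sin37°·8.1 − 850·4.7 − 3900·3.5 = 0 → T = 17645/(8.1·0.601815) = 3619.71 ≈ 3620 N.
ΣF_x = 0: A_x − T·cos37° = 0 → A_x = 3619.71 × 0.798636 = 2891 N.
ΣF_y = 0: A_y + T·sin37° − 850 − 3900 = 0 → A_y = 4750 − 3619.71 × 0.601815 = 2572 N.

T = 3620 N, A_x = 2891 N, A_y = 2572 N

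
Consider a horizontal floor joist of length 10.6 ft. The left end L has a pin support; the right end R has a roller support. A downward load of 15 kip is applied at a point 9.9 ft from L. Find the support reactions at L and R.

L_x = 0, L_y = 0.9906 kip, R_y = 14.01 kip

Taking moments about L: R_y·10.6 − 15·9.9 = 0 → R_y = 148.5/10.6 = 14.0094 ≈ 14.01 kip.
ΣF_y = 0: L_y + 14.0094 − 15 = 0 → L_y = 0.9906 kip.
ΣF_x = 0: no horizontal applied forces, so L_x = 0.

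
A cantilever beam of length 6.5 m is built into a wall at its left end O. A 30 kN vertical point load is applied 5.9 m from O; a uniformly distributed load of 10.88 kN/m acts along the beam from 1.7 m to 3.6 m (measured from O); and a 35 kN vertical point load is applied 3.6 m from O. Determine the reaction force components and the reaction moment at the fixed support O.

O_x = 0, O_y = 85.67 kN, M_O = 357.8 kN·m

Resultant of the distributed load: 10.88 × 1.9 = 20.672 kN at 2.65 m from O.
ΣF_x = 0: O_x = 0.
ΣF_y = 0: O_y − 30 − 10.88·1.9 − 35 = 0 → O_y = 85.67 kN.
ΣM about O: M_O − 30·5.9 − (10.88·1.9)·2.65 − 35·3.6 = 0 → M_O = 357.8 kN·m.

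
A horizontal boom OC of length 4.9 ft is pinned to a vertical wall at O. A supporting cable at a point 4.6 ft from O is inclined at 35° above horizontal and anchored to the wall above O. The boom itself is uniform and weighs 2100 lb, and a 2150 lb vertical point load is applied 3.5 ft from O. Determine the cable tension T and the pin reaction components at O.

ΣM about O: T·sin35°·4.6 − 2100·2.45 − 2150·3.5 = 0 → T = 12670/(4.6·0.573576) = 4802.06 ≈ 4802 lb.
ΣF_x = 0: O_x − T·cos35° = 0 → O_x = 4802.06 × 0.819152 = 3934 lb.
ΣF_y = 0: O_y + T·sin35° − 2100 − 2150 = 0 → O_y = 4250 − 4802.06 × 0.573576 = 1496 lb.

T = 4802 lb, O_x = 3934 lb, O_y = 1496 lb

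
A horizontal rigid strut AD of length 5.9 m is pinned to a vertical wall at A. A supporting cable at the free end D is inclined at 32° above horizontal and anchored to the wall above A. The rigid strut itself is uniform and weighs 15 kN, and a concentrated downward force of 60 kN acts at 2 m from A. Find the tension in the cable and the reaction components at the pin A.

T = 52.53 kN, A_x = 44.55 kN, A_y = 47.16 kN

ΣM about A: T·sin32°·5.9 − 15·2.95 − 60·2 = 0 → T = 164.25/(5.9·0.529919) = 52.5344 ≈ 52.53 kN.
ΣF_x = 0: A_x − T·cos32° = 0 → A_x = 52.5344 × 0.848048 = 44.55 kN.
ΣF_y = 0: A_y + T·sin32° − 15 − 60 = 0 → A_y = 75 − 52.5344 × 0.529919 = 47.16 kN.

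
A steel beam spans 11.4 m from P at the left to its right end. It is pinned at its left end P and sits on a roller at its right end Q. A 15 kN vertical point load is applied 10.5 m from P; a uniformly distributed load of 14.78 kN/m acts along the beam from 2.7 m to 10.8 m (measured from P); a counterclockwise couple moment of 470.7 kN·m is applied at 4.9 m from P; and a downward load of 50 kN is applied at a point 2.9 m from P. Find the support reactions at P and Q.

P_x = 0, P_y = 128.6 kN, Q_y = 56.13 kN

Resultant of the distributed load: 14.78 × 8.1 = 119.718 kN at 6.75 m from P.
Taking moments about P: Q_y·11.4 − 15·10.5 − (14.78·8.1)·6.75 + 470.7 − 50·2.9 = 0 → Q_y = 639.8965/11.4 = 56.1313 ≈ 56.13 kN.
ΣF_y = 0: P_y + 56.1313 − 15 − 14.78·8.1 − 50 = 0 → P_y = 128.6 kN.
ΣF_x = 0: no horizontal applied forces, so P_x = 0.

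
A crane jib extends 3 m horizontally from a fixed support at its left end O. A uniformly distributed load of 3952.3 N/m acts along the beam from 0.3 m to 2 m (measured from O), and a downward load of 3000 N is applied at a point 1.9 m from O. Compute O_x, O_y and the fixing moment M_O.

O_x = 0, O_y = 9719 N, M_O = 13430 N·m

Resultant of the distributed load: 3952.3 × 1.7 = 6718.91 N at 1.15 m from O.
ΣF_x = 0: O_x = 0.
ΣF_y = 0: O_y − 3952.3·1.7 − 3000 = 0 → O_y = 9719 N.
ΣM about O: M_O − (3952.3·1.7)·1.15 − 3000·1.9 = 0 → M_O = 13430 N·m.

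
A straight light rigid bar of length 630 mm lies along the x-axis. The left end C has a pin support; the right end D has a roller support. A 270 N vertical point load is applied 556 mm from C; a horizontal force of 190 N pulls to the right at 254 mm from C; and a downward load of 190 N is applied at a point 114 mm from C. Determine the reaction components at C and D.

C_x = -190.0 N, C_y = 187.3 N, D_y = 272.7 N

Moments about C: D_y·630 − 270·556 − 190·114 = 0 → D_y = 171780/630 = 272.667 ≈ 272.7 N.
ΣF_y = 0: C_y + 272.667 − 270 − 190 = 0 → C_y = 187.3 N.
ΣF_x = 0: C_x + 190 = 0 → C_x = -190.0 N.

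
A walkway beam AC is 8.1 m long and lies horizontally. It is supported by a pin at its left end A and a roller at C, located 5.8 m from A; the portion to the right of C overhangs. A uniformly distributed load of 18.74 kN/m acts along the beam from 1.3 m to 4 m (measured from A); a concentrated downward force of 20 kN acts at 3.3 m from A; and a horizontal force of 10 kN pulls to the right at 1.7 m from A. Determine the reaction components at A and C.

Resultant of the distributed load: 18.74 × 2.7 = 50.598 kN at 2.65 m from A.
ΣM about A: C_y·5.8 − (18.74·2.7)·2.65 − 20·3.3 = 0 → C_y = 200.0847/5.8 = 34.4974 ≈ 34.50 kN.
ΣF_y = 0: A_y + 34.4974 − 18.74·2.7 − 20 = 0 → A_y = 36.10 kN.
ΣF_x = 0: A_x + 10 = 0 → A_x = -10.00 kN.

A_x = -10.00 kN, A_y = 36.10 kN, C_y = 34.50 kN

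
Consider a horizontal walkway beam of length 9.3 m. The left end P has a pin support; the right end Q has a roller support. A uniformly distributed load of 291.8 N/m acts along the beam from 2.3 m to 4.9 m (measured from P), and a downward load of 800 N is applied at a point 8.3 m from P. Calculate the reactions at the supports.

P_x = 0, P_y = 551.0 N, Q_y = 1008 N

Resultant of the distributed load: 291.8 × 2.6 = 758.68 N at 3.6 m from P.
Taking moments about P: Q_y·9.3 − (291.8·2.6)·3.6 − 800·8.3 = 0 → Q_y = 9371.248/9.3 = 1007.66 ≈ 1008 N.
ΣF_y = 0: P_y + 1007.66 − 291.8·2.6 − 800 = 0 → P_y = 551.0 N.
ΣF_x = 0: no horizontal applied forces, so P_x = 0.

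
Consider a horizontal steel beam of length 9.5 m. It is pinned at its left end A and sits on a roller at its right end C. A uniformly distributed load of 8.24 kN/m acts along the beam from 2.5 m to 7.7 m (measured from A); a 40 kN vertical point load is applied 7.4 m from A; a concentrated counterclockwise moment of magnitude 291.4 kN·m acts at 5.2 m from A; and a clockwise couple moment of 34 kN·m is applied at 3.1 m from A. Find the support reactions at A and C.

Resultant of the distributed load: 8.24 × 5.2 = 42.848 kN at 5.1 m from A.
Moments about A: C_y·9.5 − (8.24·5.2)·5.1 − 40·7.4 + 291.4 − 34 = 0 → C_y = 257.1248/9.5 = 27.0658 ≈ 27.07 kN.
ΣF_y = 0: A_y + 27.0658 − 8.24·5.2 − 40 = 0 → A_y = 55.78 kN.
ΣF_x = 0: no horizontal applied forces, so A_x = 0.

A_x = 0, A_y = 55.78 kN, C_y = 27.07 kN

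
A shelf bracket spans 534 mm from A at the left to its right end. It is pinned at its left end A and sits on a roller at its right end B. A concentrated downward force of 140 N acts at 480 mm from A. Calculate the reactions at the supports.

A_x = 0, A_y = 14.16 N, B_y = 125.8 N

ΣM about A: B_y·534 − 140·480 = 0 → B_y = 67200/534 = 125.843 ≈ 125.8 N.
ΣF_y = 0: A_y + 125.843 − 140 = 0 → A_y = 14.16 N.
ΣF_x = 0: no horizontal applied forces, so A_x = 0.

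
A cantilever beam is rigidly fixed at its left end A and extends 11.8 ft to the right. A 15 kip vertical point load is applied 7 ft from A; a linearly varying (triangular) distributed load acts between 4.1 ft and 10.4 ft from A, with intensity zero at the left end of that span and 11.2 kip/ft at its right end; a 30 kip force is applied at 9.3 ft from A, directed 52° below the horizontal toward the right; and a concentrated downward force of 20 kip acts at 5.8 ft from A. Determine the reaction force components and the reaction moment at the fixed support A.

A_x = -18.47 kip, A_y = 93.92 kip, M_A = 733.7 kip·ft

Resultant of the triangular load: ½ × 11.2 × 6.3 = 35.28 kip, acting at 8.3 ft from A (one-third of the span from the peak).
ΣF_x = 0: A_x + 30·cos52° = 0 → A_x = -18.47 kip.
ΣF_y = 0: A_y − 15 − ½·11.2·6.3 − 30·sin52° − 20 = 0 → A_y = 93.92 kip.
ΣM about A: M_A − 15·7 − (½·11.2·6.3)·8.3 − 30·sin52°·9.3 − 20·5.8 = 0 → M_A = 733.7 kip·ft.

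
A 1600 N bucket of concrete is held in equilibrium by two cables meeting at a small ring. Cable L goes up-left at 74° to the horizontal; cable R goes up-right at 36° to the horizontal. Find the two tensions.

T_L = 1378 N, T_R = 469.3 N

ΣF_x = 0: −T_L·cos74° + T_R·cos36° = 0 → T_R = 0.340707·T_L.
ΣF_y = 0: T_L·sin74° + T_R·sin36° = 1600.
Substitute: T_L·(0.961262 + 0.340707·0.587785) = 1600 → T_L = 1377.5 ≈ 1378 N.
Then T_R = 0.340707 × 1377.5 = 469.3 N.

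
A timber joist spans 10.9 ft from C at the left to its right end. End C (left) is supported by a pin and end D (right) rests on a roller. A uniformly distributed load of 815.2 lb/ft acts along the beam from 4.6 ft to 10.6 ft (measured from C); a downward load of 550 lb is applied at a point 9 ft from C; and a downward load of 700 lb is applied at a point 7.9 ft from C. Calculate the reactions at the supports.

C_x = 0, C_y = 1769 lb, D_y = 4372 lb

Resultant of the distributed load: 815.2 × 6 = 4891.2 lb at 7.6 ft from C.
Moments about C: D_y·10.9 − (815.2·6)·7.6 − 550·9 − 700·7.9 = 0 → D_y = 47653.12/10.9 = 4371.85 ≈ 4372 lb.
ΣF_y = 0: C_y + 4371.85 − 815.2·6 − 550 − 700 = 0 → C_y = 1769 lb.
ΣF_x = 0: no horizontal applied forces, so C_x = 0.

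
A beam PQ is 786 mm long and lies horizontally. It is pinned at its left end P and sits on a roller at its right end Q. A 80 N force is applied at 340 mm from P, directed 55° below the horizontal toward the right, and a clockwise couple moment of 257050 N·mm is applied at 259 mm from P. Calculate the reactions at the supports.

P_x = -45.89 N, P_y = -289.9 N, Q_y = 355.4 N

Moments about P: Q_y·786 − 80·sin55°·340 − 257050 = 0 → Q_y = 279331/786 = 355.383 ≈ 355.4 N.
ΣF_y = 0: P_y + 355.383 − 80·sin55° = 0 → P_y = -289.9 N.
ΣF_x = 0: P_x + 80·cos55° = 0 → P_x = -45.89 N.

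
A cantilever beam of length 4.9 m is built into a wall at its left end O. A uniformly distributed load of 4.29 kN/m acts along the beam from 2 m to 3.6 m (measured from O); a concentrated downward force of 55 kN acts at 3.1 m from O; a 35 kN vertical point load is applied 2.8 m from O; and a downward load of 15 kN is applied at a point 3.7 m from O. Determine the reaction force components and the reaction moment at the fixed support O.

O_x = 0, O_y = 111.9 kN, M_O = 343.2 kN·m

Resultant of the distributed load: 4.29 × 1.6 = 6.864 kN at 2.8 m from O.
ΣF_x = 0: O_x = 0.
ΣF_y = 0: O_y − 4.29·1.6 − 55 − 35 − 15 = 0 → O_y = 111.9 kN.
ΣM about O: M_O − (4.29·1.6)·2.8 − 55·3.1 − 35·2.8 − 15·3.7 = 0 → M_O = 343.2 kN·m.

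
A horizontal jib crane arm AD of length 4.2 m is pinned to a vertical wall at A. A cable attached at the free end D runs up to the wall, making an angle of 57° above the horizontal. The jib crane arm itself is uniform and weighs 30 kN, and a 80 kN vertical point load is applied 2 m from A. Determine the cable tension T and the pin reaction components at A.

T = 63.31 kN, A_x = 34.48 kN, A_y = 56.90 kN

ΣM about A: T·sin57°·4.2 − 30·2.1 − 80·2 = 0 → T = 223/(4.2·0.838671) = 63.3088 ≈ 63.31 kN.
ΣF_x = 0: A_x − T·cos57° = 0 → A_x = 63.3088 × 0.544639 = 34.48 kN.
ΣF_y = 0: A_y + T·sin57° − 30 − 80 = 0 → A_y = 110 − 63.3088 × 0.838671 = 56.90 kN.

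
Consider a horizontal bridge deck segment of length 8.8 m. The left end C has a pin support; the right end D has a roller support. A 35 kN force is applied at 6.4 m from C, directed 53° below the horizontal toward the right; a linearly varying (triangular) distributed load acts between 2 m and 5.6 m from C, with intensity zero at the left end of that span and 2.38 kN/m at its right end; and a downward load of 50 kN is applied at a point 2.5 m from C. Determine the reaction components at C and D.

C_x = -21.06 kN, C_y = 45.56 kN, D_y = 36.68 kN

Resultant of the triangular load: ½ × 2.38 × 3.6 = 4.284 kN, acting at 4.4 m from C (one-third of the span from the peak).
Taking moments about C: D_y·8.8 − 35·sin53°·6.4 − (½·2.38·3.6)·4.4 − 50·2.5 = 0 → D_y = 322.744/8.8 = 36.6755 ≈ 36.68 kN.
ΣF_y = 0: C_y + 36.6755 − 35·sin53° − ½·2.38·3.6 − 50 = 0 → C_y = 45.56 kN.
ΣF_x = 0: C_x + 35·cos53° = 0 → C_x = -21.06 kN.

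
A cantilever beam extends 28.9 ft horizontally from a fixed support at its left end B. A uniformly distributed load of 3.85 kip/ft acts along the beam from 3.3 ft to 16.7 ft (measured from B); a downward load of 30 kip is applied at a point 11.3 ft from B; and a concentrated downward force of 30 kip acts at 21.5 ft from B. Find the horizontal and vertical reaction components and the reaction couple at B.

Resultant of the distributed load: 3.85 × 13.4 = 51.59 kip at 10 ft from B.
ΣF_x = 0: B_x = 0.
ΣF_y = 0: B_y − 3.85·13.4 − 30 − 30 = 0 → B_y = 111.6 kip.
ΣM about B: M_B − (3.85·13.4)·10 − 30·11.3 − 30·21.5 = 0 → M_B = 1500 kip·ft.

B_x = 0, B_y = 111.6 kip, M_B = 1500 kip·ft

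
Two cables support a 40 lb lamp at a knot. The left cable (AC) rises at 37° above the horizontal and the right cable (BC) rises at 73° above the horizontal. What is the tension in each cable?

ΣF_x = 0: −T_AC·cos37° + T_BC·cos73° = 0 → T_BC = 2.73158·T_AC.
ΣF_y = 0: T_AC·sin37° + T_BC·sin73° = 40.
Substitute: T_AC·(0.601815 + 2.73158·0.956305) = 40 → T_AC = 12.4454 ≈ 12.45 lb.
Then T_BC = 2.73158 × 12.4454 = 34.00 lb.

T_AC = 12.45 lb, T_BC = 34.00 lb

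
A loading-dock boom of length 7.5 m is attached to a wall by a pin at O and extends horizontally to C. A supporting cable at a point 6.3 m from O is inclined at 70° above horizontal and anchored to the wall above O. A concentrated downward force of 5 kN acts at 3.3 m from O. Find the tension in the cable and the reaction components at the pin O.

ΣM about O: T·sin70°·6.3 − 5·3.3 = 0 → T = 16.5/(6.3·0.939693) = 2.78713 ≈ 2.787 kN.
ΣF_x = 0: O_x − T·cos70° = 0 → O_x = 2.78713 × 0.34202 = 0.9533 kN.
ΣF_y = 0: O_y + T·sin70° − 5 = 0 → O_y = 5 − 2.78713 × 0.939693 = 2.381 kN.

T = 2.787 kN, O_x = 0.9533 kN, O_y = 2.381 kN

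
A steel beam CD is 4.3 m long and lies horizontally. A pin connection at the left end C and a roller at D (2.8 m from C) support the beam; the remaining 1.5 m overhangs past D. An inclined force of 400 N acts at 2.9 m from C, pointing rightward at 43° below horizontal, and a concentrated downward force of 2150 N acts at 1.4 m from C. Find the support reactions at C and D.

ΣM about C: D_y·2.8 − 400·sin43°·2.9 − 2150·1.4 = 0 → D_y = 3801.12/2.8 = 1357.54 ≈ 1358 N.
ΣF_y = 0: C_y + 1357.54 − 400·sin43° − 2150 = 0 → C_y = 1065 N.
ΣF_x = 0: C_x + 400·cos43° = 0 → C_x = -292.5 N.

C_x = -292.5 N, C_y = 1065 N, D_y = 1358 N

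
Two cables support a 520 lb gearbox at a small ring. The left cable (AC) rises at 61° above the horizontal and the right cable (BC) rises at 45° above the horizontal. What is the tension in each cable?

T_AC = 382.5 lb, T_BC = 262.3 lb

ΣF_x = 0: −T_AC·cos61° + T_BC·cos45° = 0 → T_BC = 0.685624·T_AC.
ΣF_y = 0: T_AC·sin61° + T_BC·sin45° = 520.
Substitute: T_AC·(0.87462 + 0.685624·0.707107) = 520 → T_AC = 382.513 ≈ 382.5 lb.
Then T_BC = 0.685624 × 382.513 = 262.3 lb.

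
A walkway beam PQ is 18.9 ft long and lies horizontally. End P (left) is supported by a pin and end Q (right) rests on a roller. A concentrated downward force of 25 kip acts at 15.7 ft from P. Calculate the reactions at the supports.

Taking moments about P: Q_y·18.9 − 25·15.7 = 0 → Q_y = 392.5/18.9 = 20.7672 ≈ 20.77 kip.
ΣF_y = 0: P_y + 20.7672 − 25 = 0 → P_y = 4.233 kip.
ΣF_x = 0: no horizontal applied forces, so P_x = 0.

P_x = 0, P_y = 4.233 kip, Q_y = 20.77 kip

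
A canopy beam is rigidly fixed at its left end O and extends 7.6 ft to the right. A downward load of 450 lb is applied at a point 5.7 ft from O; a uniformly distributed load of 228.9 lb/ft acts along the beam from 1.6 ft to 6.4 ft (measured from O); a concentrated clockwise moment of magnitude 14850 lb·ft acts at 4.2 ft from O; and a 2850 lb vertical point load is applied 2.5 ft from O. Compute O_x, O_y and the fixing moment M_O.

Resultant of the distributed load: 228.9 × 4.8 = 1098.72 lb at 4 ft from O.
ΣF_x = 0: O_x = 0.
ΣF_y = 0: O_y − 450 − 228.9·4.8 − 2850 = 0 → O_y = 4399 lb.
ΣM about O: M_O − 450·5.7 − (228.9·4.8)·4 − 14850 − 2850·2.5 = 0 → M_O = 28930 lb·ft.

O_x = 0, O_y = 4399 lb, M_O = 28930 lb·ft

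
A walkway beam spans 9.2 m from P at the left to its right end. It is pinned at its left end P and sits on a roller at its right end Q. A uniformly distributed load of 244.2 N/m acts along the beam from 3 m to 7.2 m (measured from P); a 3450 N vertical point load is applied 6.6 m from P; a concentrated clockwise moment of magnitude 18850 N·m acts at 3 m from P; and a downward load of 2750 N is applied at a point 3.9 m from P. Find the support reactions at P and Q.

P_x = 0, P_y = 967.4 N, Q_y = 6258 N

Resultant of the distributed load: 244.2 × 4.2 = 1025.64 N at 5.1 m from P.
Moments about P: Q_y·9.2 − (244.2·4.2)·5.1 − 3450·6.6 − 18850 − 2750·3.9 = 0 → Q_y = 57575.764/9.2 = 6258.24 ≈ 6258 N.
ΣF_y = 0: P_y + 6258.24 − 244.2·4.2 − 3450 − 2750 = 0 → P_y = 967.4 N.
ΣF_x = 0: no horizontal applied forces, so P_x = 0.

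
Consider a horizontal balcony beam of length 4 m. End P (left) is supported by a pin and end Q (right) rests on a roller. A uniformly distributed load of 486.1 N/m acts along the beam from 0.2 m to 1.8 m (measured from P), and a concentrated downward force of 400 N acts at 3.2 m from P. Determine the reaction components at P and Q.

Resultant of the distributed load: 486.1 × 1.6 = 777.76 N at 1 m from P.
Moments about P: Q_y·4 − (486.1·1.6)·1 − 400·3.2 = 0 → Q_y = 2057.76/4 = 514.44 ≈ 514.4 N.
ΣF_y = 0: P_y + 514.44 − 486.1·1.6 − 400 = 0 → P_y = 663.3 N.
ΣF_x = 0: no horizontal applied forces, so P_x = 0.

P_x = 0, P_y = 663.3 N, Q_y = 514.4 N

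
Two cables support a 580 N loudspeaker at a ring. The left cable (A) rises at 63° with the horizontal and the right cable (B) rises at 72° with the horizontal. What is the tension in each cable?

T_A = 253.5 N, T_B = 372.4 N

ΣF_x = 0: −T_A·cos63° + T_B·cos72° = 0 → T_B = 1.46914·T_A.
ΣF_y = 0: T_A·sin63° + T_B·sin72° = 580.
Substitute: T_A·(0.891007 + 1.46914·0.951057) = 580 → T_A = 253.47 ≈ 253.5 N.
Then T_B = 1.46914 × 253.47 = 372.4 N.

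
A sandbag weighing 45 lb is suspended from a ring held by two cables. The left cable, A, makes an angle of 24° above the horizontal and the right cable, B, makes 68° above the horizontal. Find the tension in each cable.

ΣF_x = 0: −T_A·cos24° + T_B·cos68° = 0 → T_B = 2.43868·T_A.
ΣF_y = 0: T_A·sin24° + T_B·sin68° = 45.
Substitute: T_A·(0.406737 + 2.43868·0.927184) = 45 → T_A = 16.8676 ≈ 16.87 lb.
Then T_B = 2.43868 × 16.8676 = 41.13 lb.

T_A = 16.87 lb, T_B = 41.13 lb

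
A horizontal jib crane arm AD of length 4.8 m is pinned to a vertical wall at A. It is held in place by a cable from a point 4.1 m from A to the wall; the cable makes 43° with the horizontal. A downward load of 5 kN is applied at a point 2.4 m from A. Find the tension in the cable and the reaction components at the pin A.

T = 4.292 kN, A_x = 3.139 kN, A_y = 2.073 kN

ΣM about A: T·sin43°·4.1 − 5·2.4 = 0 → T = 12/(4.1·0.681998) = 4.29155 ≈ 4.292 kN.
ΣF_x = 0: A_x − T·cos43° = 0 → A_x = 4.29155 × 0.731354 = 3.139 kN.
ΣF_y = 0: A_y + T·sin43° − 5 = 0 → A_y = 5 − 4.29155 × 0.681998 = 2.073 kN.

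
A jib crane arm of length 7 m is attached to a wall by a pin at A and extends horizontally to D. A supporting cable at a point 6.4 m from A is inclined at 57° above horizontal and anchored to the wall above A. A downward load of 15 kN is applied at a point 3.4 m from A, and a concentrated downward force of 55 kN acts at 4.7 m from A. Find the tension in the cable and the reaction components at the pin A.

ΣM about A: T·sin57°·6.4 − 15·3.4 − 55·4.7 = 0 → T = 309.5/(6.4·0.838671) = 57.6619 ≈ 57.66 kN.
ΣF_x = 0: A_x − T·cos57° = 0 → A_x = 57.6619 × 0.544639 = 31.40 kN.
ΣF_y = 0: A_y + T·sin57° − 15 − 55 = 0 → A_y = 70 − 57.6619 × 0.838671 = 21.64 kN.

T = 57.66 kN, A_x = 31.40 kN, A_y = 21.64 kN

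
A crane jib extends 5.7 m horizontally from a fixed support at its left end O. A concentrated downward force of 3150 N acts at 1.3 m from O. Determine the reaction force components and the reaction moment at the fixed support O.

ΣF_x = 0: O_x = 0.
ΣF_y = 0: O_y − 3150 = 0 → O_y = 3150 N.
ΣM about O: M_O − 3150·1.3 = 0 → M_O = 4095 N·m.

O_x = 0, O_y = 3150 N, M_O = 4095 N·m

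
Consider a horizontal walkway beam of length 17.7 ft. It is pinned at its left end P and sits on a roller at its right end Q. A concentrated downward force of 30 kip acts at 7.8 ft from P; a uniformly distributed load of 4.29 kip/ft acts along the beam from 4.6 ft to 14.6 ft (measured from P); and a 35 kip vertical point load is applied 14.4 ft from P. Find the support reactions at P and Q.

Resultant of the distributed load: 4.29 × 10 = 42.9 kip at 9.6 ft from P.
Taking moments about P: Q_y·17.7 − 30·7.8 − (4.29·10)·9.6 − 35·14.4 = 0 → Q_y = 1149.84/17.7 = 64.9627 ≈ 64.96 kip.
ΣF_y = 0: P_y + 64.9627 − 30 − 4.29·10 − 35 = 0 → P_y = 42.94 kip.
ΣF_x = 0: no horizontal applied forces, so P_x = 0.

P_x = 0, P_y = 42.94 kip, Q_y = 64.96 kip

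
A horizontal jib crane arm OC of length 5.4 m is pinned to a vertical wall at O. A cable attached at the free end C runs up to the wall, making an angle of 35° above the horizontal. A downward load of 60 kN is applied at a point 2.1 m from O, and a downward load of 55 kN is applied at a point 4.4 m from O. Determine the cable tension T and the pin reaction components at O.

T = 118.8 kN, O_x = 97.33 kN, O_y = 46.85 kN

ΣM about O: T·sin35°·5.4 − 60·2.1 − 55·4.4 = 0 → T = 368/(5.4·0.573576) = 118.813 ≈ 118.8 kN.
ΣF_x = 0: O_x − T·cos35° = 0 → O_x = 118.813 × 0.819152 = 97.33 kN.
ΣF_y = 0: O_y + T·sin35° − 60 − 55 = 0 → O_y = 115 − 118.813 × 0.573576 = 46.85 kN.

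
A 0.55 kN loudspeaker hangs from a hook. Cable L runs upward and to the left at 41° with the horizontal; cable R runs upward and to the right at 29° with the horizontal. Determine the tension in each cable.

ΣF_x = 0: −T_L·cos41° + T_R·cos29° = 0 → T_R = 0.8629·T_L.
ΣF_y = 0: T_L·sin41° + T_R·sin29° = 0.55.
Substitute: T_L·(0.656059 + 0.8629·0.48481) = 0.55 → T_L = 0.511913 ≈ 0.5119 kN.
Then T_R = 0.8629 × 0.511913 = 0.4417 kN.

T_L = 0.5119 kN, T_R = 0.4417 kN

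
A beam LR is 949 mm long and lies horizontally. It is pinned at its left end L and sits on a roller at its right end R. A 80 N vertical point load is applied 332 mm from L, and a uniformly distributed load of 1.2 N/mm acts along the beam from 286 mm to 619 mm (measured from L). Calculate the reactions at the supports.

Resultant of the distributed load: 1.2 × 333 = 399.6 N at 452.5 mm from L.
Taking moments about L: R_y·949 − 80·332 − (1.2·333)·452.5 = 0 → R_y = 207379/949 = 218.524 ≈ 218.5 N.
ΣF_y = 0: L_y + 218.524 − 80 − 1.2·333 = 0 → L_y = 261.1 N.
ΣF_x = 0: no horizontal applied forces, so L_x = 0.

L_x = 0, L_y = 261.1 N, R_y = 218.5 N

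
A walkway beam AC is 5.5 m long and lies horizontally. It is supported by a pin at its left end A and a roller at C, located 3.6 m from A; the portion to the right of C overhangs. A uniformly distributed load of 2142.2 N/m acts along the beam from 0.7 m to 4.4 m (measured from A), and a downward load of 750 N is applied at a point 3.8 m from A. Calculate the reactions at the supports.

Resultant of the distributed load: 2142.2 × 3.7 = 7926.14 N at 2.55 m from A.
Moments about A: C_y·3.6 − (2142.2·3.7)·2.55 − 750·3.8 = 0 → C_y = 23061.657/3.6 = 6406.02 ≈ 6406 N.
ΣF_y = 0: A_y + 6406.02 − 2142.2·3.7 − 750 = 0 → A_y = 2270 N.
ΣF_x = 0: no horizontal applied forces, so A_x = 0.

A_x = 0, A_y = 2270 N, C_y = 6406 N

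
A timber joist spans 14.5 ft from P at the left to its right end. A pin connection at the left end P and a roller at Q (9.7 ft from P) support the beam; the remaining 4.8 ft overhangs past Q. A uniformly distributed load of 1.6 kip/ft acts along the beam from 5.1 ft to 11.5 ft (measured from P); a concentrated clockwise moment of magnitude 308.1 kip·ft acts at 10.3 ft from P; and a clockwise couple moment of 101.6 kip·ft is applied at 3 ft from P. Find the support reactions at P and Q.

Resultant of the distributed load: 1.6 × 6.4 = 10.24 kip at 8.3 ft from P.
ΣM about P: Q_y·9.7 − (1.6·6.4)·8.3 − 308.1 − 101.6 = 0 → Q_y = 494.692/9.7 = 50.9992 ≈ 51.00 kip.
ΣF_y = 0: P_y + 50.9992 − 1.6·6.4 = 0 → P_y = -40.76 kip.
ΣF_x = 0: no horizontal applied forces, so P_x = 0.

P_x = 0, P_y = -40.76 kip, Q_y = 51.00 kip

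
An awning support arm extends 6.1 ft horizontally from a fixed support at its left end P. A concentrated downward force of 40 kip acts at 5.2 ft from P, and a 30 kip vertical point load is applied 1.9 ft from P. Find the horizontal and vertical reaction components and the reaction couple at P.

P_x = 0, P_y = 70.00 kip, M_P = 265.0 kip·ft

ΣF_x = 0: P_x = 0.
ΣF_y = 0: P_y − 40 − 30 = 0 → P_y = 70.00 kip.
ΣM about P: M_P − 40·5.2 − 30·1.9 = 0 → M_P = 265.0 kip·ft.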